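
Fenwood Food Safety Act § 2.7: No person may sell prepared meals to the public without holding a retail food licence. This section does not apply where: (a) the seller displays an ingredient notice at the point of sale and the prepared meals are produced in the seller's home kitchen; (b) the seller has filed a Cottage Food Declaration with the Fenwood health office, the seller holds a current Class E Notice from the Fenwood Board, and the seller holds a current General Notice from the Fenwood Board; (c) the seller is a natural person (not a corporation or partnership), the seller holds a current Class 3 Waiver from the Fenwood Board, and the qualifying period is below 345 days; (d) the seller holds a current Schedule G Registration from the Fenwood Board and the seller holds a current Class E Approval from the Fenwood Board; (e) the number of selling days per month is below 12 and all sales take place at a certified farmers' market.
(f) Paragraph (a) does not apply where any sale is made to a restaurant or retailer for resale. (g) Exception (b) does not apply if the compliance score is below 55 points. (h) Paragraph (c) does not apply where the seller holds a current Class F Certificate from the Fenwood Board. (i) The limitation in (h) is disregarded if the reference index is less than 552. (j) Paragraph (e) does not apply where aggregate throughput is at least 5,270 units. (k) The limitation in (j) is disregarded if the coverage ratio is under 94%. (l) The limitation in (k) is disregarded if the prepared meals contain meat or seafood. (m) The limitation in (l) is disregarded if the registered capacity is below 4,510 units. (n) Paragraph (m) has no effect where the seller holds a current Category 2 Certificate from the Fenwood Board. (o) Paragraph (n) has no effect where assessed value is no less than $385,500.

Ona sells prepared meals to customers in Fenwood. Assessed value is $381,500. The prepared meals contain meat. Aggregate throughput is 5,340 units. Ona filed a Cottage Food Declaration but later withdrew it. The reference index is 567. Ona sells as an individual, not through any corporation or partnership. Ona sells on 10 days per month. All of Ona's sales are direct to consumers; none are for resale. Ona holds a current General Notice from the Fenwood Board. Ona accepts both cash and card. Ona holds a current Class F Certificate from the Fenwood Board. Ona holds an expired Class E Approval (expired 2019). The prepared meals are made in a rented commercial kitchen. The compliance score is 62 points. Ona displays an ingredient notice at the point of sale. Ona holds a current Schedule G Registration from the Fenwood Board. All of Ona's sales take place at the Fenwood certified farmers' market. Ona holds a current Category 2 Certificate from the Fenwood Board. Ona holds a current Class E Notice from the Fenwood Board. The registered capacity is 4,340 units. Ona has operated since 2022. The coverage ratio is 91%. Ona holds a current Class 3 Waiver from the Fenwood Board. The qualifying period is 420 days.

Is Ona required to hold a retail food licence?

Exception (a) does not apply: the prepared meals are made in a commercial kitchen, not a home kitchen.
Exception (b) does not apply: the Cottage Food Declaration was withdrawn.
Exception (c) fails — the qualifying period is 420 days, not below 345 days.
Exception (d) requires that the seller holds a current Class E Approval from the Fenwood Board; but the Class E Approval is not current, so (d) is unavailable.
Exception (e): the number of selling days per month is 10, below the 12 limit; all sales are at a certified farmers' market — every condition holds. But: (j) operates against (e): aggregate throughput is 5,340 units, meeting the 5,270 units threshold. (k) would limit (j) — the coverage ratio is 91%, under the 94% limit — but (l) sets (k) aside: (l) operates against (k): the prepared meals contain meat. (m) is engaged (the registered capacity is 4,340 units, below the 4,510 units limit), but yields to (n): (n) applies — a current Category 2 Certificate is held. (o), which would lift (n), is not engaged — assessed value is $381,500, short of $385,500. Exception (e) does not apply.
No exception is made out. Ona falls within the general rule.

Yes — Ona must hold a retail food licence.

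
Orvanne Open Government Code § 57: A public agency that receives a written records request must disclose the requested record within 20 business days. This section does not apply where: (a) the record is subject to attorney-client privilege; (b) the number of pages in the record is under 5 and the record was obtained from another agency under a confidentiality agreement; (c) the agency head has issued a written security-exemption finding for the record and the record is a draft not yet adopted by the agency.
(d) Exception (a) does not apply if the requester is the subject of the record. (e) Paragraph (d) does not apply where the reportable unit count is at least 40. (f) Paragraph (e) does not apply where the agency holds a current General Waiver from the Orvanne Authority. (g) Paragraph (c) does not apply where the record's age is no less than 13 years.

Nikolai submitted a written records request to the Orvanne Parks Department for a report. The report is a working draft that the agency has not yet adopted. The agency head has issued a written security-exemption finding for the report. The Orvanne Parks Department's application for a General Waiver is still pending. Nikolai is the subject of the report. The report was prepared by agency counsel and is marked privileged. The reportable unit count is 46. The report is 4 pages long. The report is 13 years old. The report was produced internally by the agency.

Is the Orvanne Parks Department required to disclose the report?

Exception (a): the report is privileged — every condition holds. Considering the limiting provisions: (d) applies (Nikolai is the subject of the report), but is displaced by (e): (e) operates — the reportable unit count is 46, meeting the 40 threshold. (f) is inapplicable (there is no General Waiver in force), so (e) stands. So (a) applies.
Exception (b) requires that the record was obtained from another agency under a confidentiality agreement; but the report was produced internally, so (b) is unavailable.
Exception (c)'s conditions are all satisfied: a written security-exemption finding has been issued; the report is an unadopted draft. However, paragraph (g) must be considered: (g) operates against (c): the record's age is 13 years, meeting the 13 years threshold. (c) is therefore removed.

No — exception (a) applies; the Orvanne Parks Department is not required to disclose the report.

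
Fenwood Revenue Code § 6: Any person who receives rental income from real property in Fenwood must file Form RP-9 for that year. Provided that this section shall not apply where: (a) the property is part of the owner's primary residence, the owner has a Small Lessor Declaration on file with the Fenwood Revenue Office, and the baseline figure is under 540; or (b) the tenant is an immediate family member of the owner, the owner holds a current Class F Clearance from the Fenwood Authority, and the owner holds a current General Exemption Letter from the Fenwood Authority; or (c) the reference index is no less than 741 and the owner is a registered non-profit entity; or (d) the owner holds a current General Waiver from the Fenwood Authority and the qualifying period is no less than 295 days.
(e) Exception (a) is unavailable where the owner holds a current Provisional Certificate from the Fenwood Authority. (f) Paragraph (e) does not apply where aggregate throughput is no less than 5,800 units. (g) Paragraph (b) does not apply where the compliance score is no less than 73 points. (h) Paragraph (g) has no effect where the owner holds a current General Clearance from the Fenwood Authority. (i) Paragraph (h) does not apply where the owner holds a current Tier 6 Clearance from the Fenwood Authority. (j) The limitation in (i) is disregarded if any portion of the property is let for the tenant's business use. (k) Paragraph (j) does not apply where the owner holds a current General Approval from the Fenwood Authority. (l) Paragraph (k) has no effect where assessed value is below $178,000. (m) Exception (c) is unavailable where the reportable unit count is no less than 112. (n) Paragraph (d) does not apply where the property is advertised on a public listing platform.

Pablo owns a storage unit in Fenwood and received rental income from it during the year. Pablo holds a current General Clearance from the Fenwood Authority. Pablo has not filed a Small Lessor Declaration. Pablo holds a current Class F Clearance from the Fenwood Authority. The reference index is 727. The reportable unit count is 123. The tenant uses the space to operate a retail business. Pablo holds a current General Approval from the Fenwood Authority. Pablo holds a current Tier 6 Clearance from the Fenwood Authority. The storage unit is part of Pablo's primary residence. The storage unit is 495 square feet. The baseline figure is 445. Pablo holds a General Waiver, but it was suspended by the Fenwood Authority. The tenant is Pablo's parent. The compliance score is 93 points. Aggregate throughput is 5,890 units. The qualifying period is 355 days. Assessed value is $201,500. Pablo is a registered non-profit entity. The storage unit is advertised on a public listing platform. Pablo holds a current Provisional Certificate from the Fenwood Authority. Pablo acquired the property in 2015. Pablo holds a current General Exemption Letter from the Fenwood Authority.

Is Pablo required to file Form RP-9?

Yes — Pablo must file Form RP-9.

Exception (a) fails — no Small Lessor Declaration is on file.
All of (b)'s requirements are met (the tenant is an immediate family member; a current Class F Clearance is held; a current General Exemption Letter is held). But: (g) operates against (b): the compliance score is 93 points, meeting the 73 points threshold. (h) is triggered (a current General Clearance is held), but is overridden by (i): (i) applies — a current Tier 6 Clearance is held. (j) would limit (i) — the space is let for business use — but (k) sets (j) aside: (k) is engaged — a current General Approval is held. (l) is not triggered (assessed value is $201,500, not below $178,000), so (k) stands. Exception (b) does not apply.
Exception (c) fails — the reference index is 727, short of 741.
Exception (d) requires that the owner holds a current General Waiver from the Fenwood Authority; but no current General Waiver is held, so (d) is unavailable.
No exception displaces § 6.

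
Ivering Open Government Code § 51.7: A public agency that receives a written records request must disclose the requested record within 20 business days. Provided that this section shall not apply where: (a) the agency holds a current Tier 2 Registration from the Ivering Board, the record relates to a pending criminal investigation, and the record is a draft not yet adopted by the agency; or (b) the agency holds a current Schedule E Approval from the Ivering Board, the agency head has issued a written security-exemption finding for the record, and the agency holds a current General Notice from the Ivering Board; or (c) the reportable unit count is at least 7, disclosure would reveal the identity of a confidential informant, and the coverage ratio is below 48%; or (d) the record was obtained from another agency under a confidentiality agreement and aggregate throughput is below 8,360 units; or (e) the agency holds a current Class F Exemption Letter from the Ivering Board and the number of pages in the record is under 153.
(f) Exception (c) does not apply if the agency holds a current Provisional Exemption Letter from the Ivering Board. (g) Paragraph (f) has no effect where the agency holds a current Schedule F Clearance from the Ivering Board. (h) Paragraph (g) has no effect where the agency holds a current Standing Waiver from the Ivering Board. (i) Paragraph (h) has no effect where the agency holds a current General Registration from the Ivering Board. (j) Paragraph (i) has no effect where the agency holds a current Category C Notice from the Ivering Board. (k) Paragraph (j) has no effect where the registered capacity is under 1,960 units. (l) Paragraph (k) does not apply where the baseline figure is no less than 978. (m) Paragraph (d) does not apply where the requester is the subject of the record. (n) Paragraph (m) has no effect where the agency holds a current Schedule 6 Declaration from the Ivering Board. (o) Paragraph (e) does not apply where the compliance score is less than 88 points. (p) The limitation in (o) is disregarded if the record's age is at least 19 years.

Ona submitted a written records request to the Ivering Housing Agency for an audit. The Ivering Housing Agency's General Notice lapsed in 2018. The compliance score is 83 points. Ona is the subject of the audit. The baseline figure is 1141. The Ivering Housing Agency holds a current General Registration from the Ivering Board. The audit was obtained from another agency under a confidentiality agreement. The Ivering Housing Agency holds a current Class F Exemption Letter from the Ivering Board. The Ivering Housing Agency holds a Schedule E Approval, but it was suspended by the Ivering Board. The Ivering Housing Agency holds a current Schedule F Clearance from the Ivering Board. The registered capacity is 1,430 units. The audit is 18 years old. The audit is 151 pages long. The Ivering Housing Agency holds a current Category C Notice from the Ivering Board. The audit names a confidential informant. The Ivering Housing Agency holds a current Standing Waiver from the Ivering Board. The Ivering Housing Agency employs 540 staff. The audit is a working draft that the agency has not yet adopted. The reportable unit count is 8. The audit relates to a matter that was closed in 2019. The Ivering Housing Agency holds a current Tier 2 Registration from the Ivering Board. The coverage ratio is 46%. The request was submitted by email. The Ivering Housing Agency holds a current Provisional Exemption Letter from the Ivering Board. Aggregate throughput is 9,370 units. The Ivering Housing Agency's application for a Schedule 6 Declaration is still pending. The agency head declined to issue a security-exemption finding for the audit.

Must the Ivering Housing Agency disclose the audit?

Yes — the Ivering Housing Agency must disclose the audit.

Exception (a) requires that the record relates to a pending criminal investigation; but the audit relates to a closed matter, so (a) is unavailable.
Exception (b) requires that the agency holds a current Schedule E Approval from the Ivering Board; but no current Schedule E Approval is held, so (b) is unavailable.
Exception (c) is satisfied on its face — the reportable unit count is 8, meeting the 7 threshold; the audit names a confidential informant; the coverage ratio is 46%, below the 48% limit. However, paragraphs (f)–(l) must be considered: (f) operates against (c): a current Provisional Exemption Letter is held. (g) is engaged (a current Schedule F Clearance is held), but is set aside by (h): (h) is triggered — a current Standing Waiver is held. (i) would limit (h) — a current General Registration is held — but (j) sets (i) aside: (j) operates against (i): a current Category C Notice is held. (k) would limit (j) — the registered capacity is 1,430 units, under the 1,960 units limit — but (l) sets (k) aside: (l) operates against (k): the baseline figure is 1,141, meeting the 978 threshold. Exception (c) does not apply.
Exception (d) requires that aggregate throughput is below 8,360 units; but aggregate throughput is 9,370 units, not below 8,360 units, so (d) is unavailable.
Exception (e) is satisfied on its face — a current Class F Exemption Letter is held; the number of pages in the record is 151, under the 153 limit. However, paragraphs (o)–(p) must be considered: (o) operates against (e): the compliance score is 83 points, less than the 88 points limit. (p), which would lift (o), is not triggered — the record's age is 18 years, short of 19 years. So (e) is unavailable.
No exception displaces § 51.7.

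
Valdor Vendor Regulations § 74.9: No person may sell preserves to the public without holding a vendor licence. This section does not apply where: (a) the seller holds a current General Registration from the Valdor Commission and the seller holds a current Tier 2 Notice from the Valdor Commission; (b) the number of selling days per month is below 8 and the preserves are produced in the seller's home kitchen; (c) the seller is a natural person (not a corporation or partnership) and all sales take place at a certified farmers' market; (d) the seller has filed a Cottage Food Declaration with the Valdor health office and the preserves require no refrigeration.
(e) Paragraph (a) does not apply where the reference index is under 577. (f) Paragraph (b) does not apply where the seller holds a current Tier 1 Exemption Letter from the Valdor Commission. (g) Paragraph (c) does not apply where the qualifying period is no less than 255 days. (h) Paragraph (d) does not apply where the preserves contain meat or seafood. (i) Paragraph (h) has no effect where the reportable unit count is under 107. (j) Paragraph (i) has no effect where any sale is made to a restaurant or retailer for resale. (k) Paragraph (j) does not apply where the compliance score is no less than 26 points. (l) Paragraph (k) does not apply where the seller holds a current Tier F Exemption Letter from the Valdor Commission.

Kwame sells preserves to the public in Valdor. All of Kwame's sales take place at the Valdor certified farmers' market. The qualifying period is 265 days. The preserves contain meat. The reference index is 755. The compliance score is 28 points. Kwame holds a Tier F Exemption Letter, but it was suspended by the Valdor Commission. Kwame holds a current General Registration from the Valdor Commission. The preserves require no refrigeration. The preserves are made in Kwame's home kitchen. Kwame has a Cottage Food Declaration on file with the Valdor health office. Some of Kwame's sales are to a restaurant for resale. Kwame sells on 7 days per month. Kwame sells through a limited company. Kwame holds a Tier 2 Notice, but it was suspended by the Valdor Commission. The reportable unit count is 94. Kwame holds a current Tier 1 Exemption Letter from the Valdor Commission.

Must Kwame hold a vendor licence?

No — exception (d) applies; Kwame is not required to hold a vendor licence.

Exception (a) requires that the seller holds a current Tier 2 Notice from the Valdor Commission; but there is no Tier 2 Notice in force, so (a) is unavailable.
Exception (b)'s conditions are all satisfied: the number of selling days per month is 7, below the 8 limit; the preserves are home-kitchen produced. But: (f) applies — a current Tier 1 Exemption Letter is held. Exception (b) does not apply.
Exception (c) requires that the seller is a natural person (not a corporation or partnership); but the seller operates through a limited company, so (c) is unavailable.
Exception (d) is satisfied on its face — a Cottage Food Declaration is on file; the preserves are shelf-stable. Applying paragraphs (h)–(l): (h) applies (the preserves contain meat), but is displaced by (i): (i) is triggered — the reportable unit count is 94, under the 107 limit. (j) would limit (i) — some sales are to a restaurant for resale — but (k) sets (j) aside: (k) operates against (j): the compliance score is 28 points, meeting the 26 points threshold. (l) is not engaged (there is no Tier F Exemption Letter in force), so (k) stands. Exception (d) stands.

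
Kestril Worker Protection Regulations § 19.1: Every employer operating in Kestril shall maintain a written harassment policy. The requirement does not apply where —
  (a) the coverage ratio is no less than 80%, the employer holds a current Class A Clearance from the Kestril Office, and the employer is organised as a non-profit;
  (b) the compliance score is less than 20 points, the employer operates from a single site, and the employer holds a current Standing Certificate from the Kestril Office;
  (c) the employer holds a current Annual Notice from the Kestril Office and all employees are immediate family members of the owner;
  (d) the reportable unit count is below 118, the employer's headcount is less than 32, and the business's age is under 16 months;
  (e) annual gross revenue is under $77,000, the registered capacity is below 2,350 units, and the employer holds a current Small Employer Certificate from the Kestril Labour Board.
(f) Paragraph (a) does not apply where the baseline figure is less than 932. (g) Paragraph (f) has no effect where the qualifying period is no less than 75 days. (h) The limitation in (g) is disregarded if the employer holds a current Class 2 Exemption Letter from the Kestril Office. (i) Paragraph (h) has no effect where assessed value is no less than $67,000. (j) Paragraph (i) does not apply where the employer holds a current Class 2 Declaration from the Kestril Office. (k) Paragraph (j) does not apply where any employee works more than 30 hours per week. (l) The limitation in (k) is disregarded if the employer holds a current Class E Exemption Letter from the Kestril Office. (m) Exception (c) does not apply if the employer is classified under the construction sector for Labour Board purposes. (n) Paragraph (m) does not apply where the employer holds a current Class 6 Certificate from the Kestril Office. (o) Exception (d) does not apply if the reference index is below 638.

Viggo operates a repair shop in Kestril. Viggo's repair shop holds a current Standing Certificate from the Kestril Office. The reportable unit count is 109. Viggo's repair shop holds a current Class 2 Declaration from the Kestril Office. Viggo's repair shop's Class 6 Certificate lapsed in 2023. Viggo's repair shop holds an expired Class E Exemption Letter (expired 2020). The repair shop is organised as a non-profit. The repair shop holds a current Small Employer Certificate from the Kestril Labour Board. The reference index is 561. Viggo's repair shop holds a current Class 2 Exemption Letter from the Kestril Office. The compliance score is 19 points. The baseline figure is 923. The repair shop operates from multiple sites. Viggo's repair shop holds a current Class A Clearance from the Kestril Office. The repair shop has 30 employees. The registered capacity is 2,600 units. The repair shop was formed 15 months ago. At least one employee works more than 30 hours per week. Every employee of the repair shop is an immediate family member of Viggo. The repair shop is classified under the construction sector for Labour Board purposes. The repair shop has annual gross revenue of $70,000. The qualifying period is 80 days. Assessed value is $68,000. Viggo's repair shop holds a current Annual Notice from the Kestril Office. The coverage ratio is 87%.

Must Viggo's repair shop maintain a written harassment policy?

Exception (a) is satisfied on its face — the coverage ratio is 87%, meeting the 80% threshold; a current Class A Clearance is held; the employer is a non-profit. Considering the limiting provisions: (f) would limit (a) — the baseline figure is 923, less than the 932 limit — but (g) sets (f) aside: (g) operates against (f): the qualifying period is 80 days, meeting the 75 days threshold. (h) would limit (g) — a current Class 2 Exemption Letter is held — but (i) sets (h) aside: (i) applies — assessed value is $68,000, meeting the $67,000 threshold. (j) would limit (i) — a current Class 2 Declaration is held — but (k) sets (j) aside: (k) operates against (j): at least one employee exceeds 30 hours/week. (l) is not triggered (no current Class E Exemption Letter is held), so (k) stands. So (a) applies.
Exception (b) does not apply: the employer operates from multiple sites.
All of (c)'s requirements are met (a current Annual Notice is held; every employee is an immediate family member). But applying paragraphs (m)–(n): (m) is triggered — the repair shop is classified under the construction sector. (n) is not triggered (there is no Class 6 Certificate in force), so (m) stands. So (c) is unavailable.
All of (d)'s requirements are met (the reportable unit count is 109, below the 118 limit; the employer's headcount is 30, less than the 32 limit; the business's age is 15 months, under the 16 months limit). But: (o) operates against (d): the reference index is 561, below the 638 limit. So (d) is unavailable.
Exception (e) requires that the registered capacity is below 2,350 units; but the registered capacity is 2,600 units, not below 2,350 units, so (e) is unavailable.

No — exception (a) applies; Viggo's repair shop is not required to maintain a written harassment policy.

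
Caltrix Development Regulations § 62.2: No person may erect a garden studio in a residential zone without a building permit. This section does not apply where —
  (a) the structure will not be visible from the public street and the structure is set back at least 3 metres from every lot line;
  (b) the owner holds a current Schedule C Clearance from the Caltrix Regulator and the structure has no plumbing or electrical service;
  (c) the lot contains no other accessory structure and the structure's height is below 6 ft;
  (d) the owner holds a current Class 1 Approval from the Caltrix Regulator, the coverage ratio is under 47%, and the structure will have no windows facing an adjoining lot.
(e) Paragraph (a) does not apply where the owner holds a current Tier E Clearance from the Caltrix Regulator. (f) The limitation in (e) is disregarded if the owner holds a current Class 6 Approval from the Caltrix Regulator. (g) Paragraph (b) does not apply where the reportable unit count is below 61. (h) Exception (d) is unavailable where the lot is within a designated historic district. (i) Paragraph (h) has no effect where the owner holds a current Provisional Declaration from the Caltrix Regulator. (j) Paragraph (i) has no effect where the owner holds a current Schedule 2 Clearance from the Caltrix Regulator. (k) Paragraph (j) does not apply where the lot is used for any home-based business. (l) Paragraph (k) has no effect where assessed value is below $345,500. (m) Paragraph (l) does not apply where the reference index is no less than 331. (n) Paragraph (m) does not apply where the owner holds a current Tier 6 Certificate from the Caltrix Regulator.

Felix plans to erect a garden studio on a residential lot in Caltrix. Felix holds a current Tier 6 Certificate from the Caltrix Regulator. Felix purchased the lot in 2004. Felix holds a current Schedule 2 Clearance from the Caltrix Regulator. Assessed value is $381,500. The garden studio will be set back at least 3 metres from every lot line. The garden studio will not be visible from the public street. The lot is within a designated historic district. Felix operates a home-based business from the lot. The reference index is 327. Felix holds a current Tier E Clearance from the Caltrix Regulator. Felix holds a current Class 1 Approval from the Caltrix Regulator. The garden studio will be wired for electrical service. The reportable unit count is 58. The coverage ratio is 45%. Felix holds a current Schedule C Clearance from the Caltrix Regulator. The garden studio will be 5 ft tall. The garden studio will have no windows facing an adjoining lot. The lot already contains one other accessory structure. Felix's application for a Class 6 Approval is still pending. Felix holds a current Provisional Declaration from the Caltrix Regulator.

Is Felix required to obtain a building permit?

No — exception (d) applies; Felix does not need a building permit.

All of (a)'s requirements are met (the structure will not be visible from the street; the setback is at least 3 m on every side). But applying paragraphs (e)–(f): (e) is engaged — a current Tier E Clearance is held. (f), which would lift (e), is not engaged — the Class 6 Approval is not current. So (a) is unavailable.
Exception (b) does not apply: electrical service is planned.
Exception (c) fails — the lot already has another accessory structure.
Exception (d)'s conditions are all satisfied: a current Class 1 Approval is held; the coverage ratio is 45%, under the 47% limit; no windows face an adjoining lot. Considering the limiting provisions: (h) is engaged (the lot is in a historic district), but is itself disapplied by (i): (i) operates against (h): a current Provisional Declaration is held. (j) is triggered (a current Schedule 2 Clearance is held), but yields to (k): (k) operates against (j): a home-based business operates on the lot. (l) does not operate here (assessed value is $381,500, not below $345,500), so (k) stands. (d) remains available.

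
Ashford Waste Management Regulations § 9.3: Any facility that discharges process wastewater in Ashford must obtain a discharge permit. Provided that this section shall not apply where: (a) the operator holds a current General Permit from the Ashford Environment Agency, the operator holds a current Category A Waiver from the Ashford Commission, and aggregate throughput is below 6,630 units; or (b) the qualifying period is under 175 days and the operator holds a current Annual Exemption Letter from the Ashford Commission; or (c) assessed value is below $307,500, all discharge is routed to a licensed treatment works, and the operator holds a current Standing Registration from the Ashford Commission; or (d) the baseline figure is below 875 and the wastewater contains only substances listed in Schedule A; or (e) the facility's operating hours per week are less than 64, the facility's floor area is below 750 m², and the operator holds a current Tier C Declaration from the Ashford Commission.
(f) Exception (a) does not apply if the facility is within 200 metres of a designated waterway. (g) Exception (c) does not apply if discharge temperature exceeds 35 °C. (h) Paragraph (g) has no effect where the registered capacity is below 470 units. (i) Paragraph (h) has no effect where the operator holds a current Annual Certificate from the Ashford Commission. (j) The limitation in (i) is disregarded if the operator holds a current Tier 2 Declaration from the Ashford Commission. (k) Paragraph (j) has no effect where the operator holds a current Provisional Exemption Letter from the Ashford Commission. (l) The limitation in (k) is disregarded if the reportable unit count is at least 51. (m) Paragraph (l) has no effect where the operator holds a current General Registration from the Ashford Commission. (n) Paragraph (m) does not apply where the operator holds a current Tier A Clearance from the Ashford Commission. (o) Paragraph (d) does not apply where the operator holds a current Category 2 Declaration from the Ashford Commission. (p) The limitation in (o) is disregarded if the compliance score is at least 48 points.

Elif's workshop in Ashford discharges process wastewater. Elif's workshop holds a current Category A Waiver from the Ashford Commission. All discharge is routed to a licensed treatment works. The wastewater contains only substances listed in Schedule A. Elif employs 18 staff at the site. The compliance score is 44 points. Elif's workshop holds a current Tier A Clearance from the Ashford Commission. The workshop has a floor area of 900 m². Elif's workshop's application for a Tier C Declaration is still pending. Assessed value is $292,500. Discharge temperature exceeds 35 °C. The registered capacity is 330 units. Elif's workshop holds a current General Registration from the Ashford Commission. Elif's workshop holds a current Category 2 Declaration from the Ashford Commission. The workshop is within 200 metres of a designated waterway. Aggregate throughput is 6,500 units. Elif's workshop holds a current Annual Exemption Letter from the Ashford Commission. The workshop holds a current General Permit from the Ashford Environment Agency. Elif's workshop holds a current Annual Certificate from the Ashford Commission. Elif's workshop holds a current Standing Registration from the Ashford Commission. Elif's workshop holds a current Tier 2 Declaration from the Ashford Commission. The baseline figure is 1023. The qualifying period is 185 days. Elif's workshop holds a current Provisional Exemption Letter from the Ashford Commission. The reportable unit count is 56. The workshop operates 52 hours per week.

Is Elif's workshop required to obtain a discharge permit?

Exception (a): a current General Permit is held; a current Category A Waiver is held; aggregate throughput is 6,500 units, below the 6,630 units limit — every condition holds. But applying paragraph (f): (f) is engaged — the workshop is within 200 m of a designated waterway. So (a) is unavailable.
Exception (b) does not apply: the qualifying period is 185 days, not under 175 days.
All of (c)'s requirements are met (assessed value is $292,500, below the $307,500 limit; discharge is routed to a licensed treatment works; a current Standing Registration is held). Under paragraphs (g)–(n): (g) is engaged (discharge temperature exceeds 35 °C), but is itself disapplied by (h): (h) is triggered — the registered capacity is 330 units, below the 470 units limit. (i) would limit (h) — a current Annual Certificate is held — but (j) sets (i) aside: (j) operates against (i): a current Tier 2 Declaration is held. (k) would limit (j) — a current Provisional Exemption Letter is held — but (l) sets (k) aside: (l) is triggered — the reportable unit count is 56, meeting the 51 threshold. (m) would limit (l) — a current General Registration is held — but (n) sets (m) aside: (n) operates — a current Tier A Clearance is held. Exception (c) stands.
Exception (d) requires that the baseline figure is below 875; but the baseline figure is 1,023, not below 875, so (d) is unavailable.
Exception (e) fails — the facility's floor area is 900 m², not below 750 m².

No — exception (c) applies; Elif's workshop is not required to obtain a discharge permit.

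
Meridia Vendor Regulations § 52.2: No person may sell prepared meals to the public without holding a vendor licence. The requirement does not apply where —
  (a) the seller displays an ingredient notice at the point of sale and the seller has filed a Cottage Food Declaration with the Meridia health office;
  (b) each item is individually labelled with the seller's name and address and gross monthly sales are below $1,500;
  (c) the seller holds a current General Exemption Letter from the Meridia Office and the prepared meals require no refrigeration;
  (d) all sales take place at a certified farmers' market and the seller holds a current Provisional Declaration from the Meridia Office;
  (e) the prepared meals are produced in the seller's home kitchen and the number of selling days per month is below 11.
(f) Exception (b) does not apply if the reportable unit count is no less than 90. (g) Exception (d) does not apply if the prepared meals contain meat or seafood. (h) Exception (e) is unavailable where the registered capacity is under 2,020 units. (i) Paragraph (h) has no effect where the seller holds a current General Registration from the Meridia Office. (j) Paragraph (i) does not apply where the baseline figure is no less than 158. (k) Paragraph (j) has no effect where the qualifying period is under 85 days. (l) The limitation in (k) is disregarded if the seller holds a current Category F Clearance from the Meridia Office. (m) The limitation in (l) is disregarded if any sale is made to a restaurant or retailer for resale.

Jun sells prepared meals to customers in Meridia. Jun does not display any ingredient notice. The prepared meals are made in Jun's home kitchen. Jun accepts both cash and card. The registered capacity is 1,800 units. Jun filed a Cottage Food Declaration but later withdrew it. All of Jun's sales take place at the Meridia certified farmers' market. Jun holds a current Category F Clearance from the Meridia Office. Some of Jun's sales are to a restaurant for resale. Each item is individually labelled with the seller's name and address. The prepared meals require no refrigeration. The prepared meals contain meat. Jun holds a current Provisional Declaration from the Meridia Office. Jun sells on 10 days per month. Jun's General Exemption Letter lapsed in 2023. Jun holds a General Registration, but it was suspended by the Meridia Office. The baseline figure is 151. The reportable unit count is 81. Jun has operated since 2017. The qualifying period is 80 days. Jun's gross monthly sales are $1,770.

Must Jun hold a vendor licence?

Yes — Jun must hold a vendor licence.

Exception (a) fails — no ingredient notice is displayed.
Exception (b) does not apply: gross monthly sales are $1,770, not below $1,500.
Exception (c) requires that the seller holds a current General Exemption Letter from the Meridia Office; but there is no General Exemption Letter in force, so (c) is unavailable.
Exception (d): all sales are at a certified farmers' market; a current Provisional Declaration is held — every condition holds. But applying paragraph (g): (g) operates against (d): the prepared meals contain meat. So (d) is unavailable.
Exception (e)'s conditions are all satisfied: the prepared meals are home-kitchen produced; the number of selling days per month is 10, below the 11 limit. However, paragraphs (h)–(m) must be considered: (h) operates — the registered capacity is 1,800 units, under the 2,020 units limit. (i), which would lift (h), is inapplicable — no current General Registration is held. So (e) is unavailable.
No exception displaces § 52.2.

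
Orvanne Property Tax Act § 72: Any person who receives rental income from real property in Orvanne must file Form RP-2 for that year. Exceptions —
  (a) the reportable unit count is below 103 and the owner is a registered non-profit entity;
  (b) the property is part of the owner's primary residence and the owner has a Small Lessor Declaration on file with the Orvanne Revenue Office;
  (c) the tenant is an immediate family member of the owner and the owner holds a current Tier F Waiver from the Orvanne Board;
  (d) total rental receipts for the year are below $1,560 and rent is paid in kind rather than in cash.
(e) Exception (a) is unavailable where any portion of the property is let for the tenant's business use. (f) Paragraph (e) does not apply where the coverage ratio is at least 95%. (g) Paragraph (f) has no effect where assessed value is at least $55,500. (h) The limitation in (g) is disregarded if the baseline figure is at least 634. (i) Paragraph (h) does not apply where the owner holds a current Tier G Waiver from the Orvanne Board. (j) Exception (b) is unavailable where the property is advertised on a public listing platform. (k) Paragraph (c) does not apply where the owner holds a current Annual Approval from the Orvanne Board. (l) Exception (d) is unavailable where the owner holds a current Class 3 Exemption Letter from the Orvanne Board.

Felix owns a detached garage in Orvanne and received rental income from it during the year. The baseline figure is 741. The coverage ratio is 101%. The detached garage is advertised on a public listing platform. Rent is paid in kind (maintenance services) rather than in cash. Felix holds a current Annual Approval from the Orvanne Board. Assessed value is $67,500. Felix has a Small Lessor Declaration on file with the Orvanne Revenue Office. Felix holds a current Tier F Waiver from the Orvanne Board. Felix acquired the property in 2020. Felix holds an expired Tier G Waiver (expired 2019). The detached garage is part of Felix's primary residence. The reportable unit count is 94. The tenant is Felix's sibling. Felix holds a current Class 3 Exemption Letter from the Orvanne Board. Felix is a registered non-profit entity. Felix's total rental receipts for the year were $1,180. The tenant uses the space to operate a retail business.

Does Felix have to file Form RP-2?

No — exception (a) applies; Felix is not required to file Form RP-2.

Exception (a) is satisfied on its face — the reportable unit count is 94, below the 103 limit; Felix is a registered non-profit. As to paragraphs (e)–(i): (e) operates (the space is let for business use), but is displaced by (f): (f) operates against (e): the coverage ratio is 101%, meeting the 95% threshold. (g) would limit (f) — assessed value is $67,500, meeting the $55,500 threshold — but (h) sets (g) aside: (h) operates — the baseline figure is 741, meeting the 634 threshold. (i) does not operate here (the Tier G Waiver is not current), so (h) stands. (a) remains available.
All of (b)'s requirements are met (the detached garage is part of the primary residence; a Small Lessor Declaration is on file). But applying paragraph (j): (j) is engaged — the property is publicly advertised. (b) is therefore removed.
All of (c)'s requirements are met (the tenant is an immediate family member; a current Tier F Waiver is held). Turning to paragraph (k): (k) operates — a current Annual Approval is held. (c) is therefore removed.
All of (d)'s requirements are met (total rental receipts for the year are $1,180, below the $1,560 limit; rent is paid in kind). Turning to paragraph (l): (l) operates against (d): a current Class 3 Exemption Letter is held. Exception (d) does not apply.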